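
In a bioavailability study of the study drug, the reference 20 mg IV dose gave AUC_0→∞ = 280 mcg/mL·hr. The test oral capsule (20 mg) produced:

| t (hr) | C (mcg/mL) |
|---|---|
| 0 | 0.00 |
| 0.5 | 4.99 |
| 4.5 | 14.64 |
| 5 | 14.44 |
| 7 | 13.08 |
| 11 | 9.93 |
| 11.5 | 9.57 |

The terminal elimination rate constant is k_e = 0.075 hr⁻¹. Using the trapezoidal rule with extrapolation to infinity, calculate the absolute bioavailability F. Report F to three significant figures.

F = 0.906

Trapezoidal AUC_0→11.5 (oral capsule):
  [0→0.5]: (0.00+4.99)/2 × 0.5 = 1.2475
  [0.5→4.5]: (4.99+14.64)/2 × 4 = 39.26
  [4.5→5]: (14.64+14.44)/2 × 0.5 = 7.27
  [5→7]: (14.44+13.08)/2 × 2 = 27.52
  [7→11]: (13.08+9.93)/2 × 4 = 46.02
  [11→11.5]: (9.93+9.57)/2 × 0.5 = 4.875
  Sum = 126.1925 mcg/mL·hr
Tail: C_last/k_e = 9.57/0.075 = 127.600
AUC_0→∞ (oral capsule) = 126.1925 + 127.600 = 253.7925 mcg/mL·hr
F = (AUC_ev/D_ev)/(AUC_iv/D_iv) = (253.7925/20)/(280/20) = 12.689625/14 = 0.9064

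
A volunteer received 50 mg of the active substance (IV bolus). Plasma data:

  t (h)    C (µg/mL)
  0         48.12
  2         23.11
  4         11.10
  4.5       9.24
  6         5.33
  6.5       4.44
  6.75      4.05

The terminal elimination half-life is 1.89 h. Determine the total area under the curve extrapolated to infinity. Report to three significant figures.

AUC = 136 µg/mL·h

Trapezoidal AUC_0→6.75:
  [0→2]: (48.12+23.11)/2 × 2 = 71.23
  [2→4]: (23.11+11.10)/2 × 2 = 34.21
  [4→4.5]: (11.10+9.24)/2 × 0.5 = 5.085
  [4.5→6]: (9.24+5.33)/2 × 1.5 = 10.9275
  [6→6.5]: (5.33+4.44)/2 × 0.5 = 2.4425
  [6.5→6.75]: (4.44+4.05)/2 × 0.25 = 1.06125
  Sum = 124.95625 µg/mL·h
k_e = ln2 / t½ = 0.693147 / 1.89 = 0.3667 h^-1
Extrapolated tail: C_last / k_e = 4.05 / 0.3667 = 11.044
AUC_0→∞ = 124.95625 + 11.044 = 136.00025 µg/mL·h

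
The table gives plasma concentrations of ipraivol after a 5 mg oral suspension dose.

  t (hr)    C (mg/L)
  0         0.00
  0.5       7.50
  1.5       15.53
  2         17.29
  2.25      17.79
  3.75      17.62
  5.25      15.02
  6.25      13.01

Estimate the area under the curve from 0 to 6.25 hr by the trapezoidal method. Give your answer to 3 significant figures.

Trapezoidal AUC_0→6.25:
  [0→0.5]: (0.00+7.50)/2 × 0.5 = 1.875
  [0.5→1.5]: (7.50+15.53)/2 × 1 = 11.515
  [1.5→2]: (15.53+17.29)/2 × 0.5 = 8.205
  [2→2.25]: (17.29+17.79)/2 × 0.25 = 4.385
  [2.25→3.75]: (17.79+17.62)/2 × 1.5 = 26.5575
  [3.75→5.25]: (17.62+15.02)/2 × 1.5 = 24.48
  [5.25→6.25]: (15.02+13.01)/2 × 1 = 14.015
  Sum = 91.0325 mg/L·hr

AUC = 91.0 mg/L·hr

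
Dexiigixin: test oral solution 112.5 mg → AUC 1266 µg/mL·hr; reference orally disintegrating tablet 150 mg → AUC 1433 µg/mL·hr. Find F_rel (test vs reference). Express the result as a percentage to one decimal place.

F_rel = (AUC_test/D_test) / (AUC_ref/D_ref)
      = (1266/112.5) / (1433/150)
      = 11.2533 / 9.55333 = 1.1779 = 117.79%

F_rel = 117.8%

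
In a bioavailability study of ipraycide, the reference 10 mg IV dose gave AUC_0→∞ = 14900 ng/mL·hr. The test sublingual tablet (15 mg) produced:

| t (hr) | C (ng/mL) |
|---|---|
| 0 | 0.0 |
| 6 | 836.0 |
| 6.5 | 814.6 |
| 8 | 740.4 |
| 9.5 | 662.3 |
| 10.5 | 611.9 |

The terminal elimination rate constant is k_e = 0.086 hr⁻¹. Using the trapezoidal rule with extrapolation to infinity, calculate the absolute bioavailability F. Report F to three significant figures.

F = 0.577

Trapezoidal AUC_0→10.5 (sublingual tablet):
  [0→6]: (0.0+836.0)/2 × 6 = 2508.0
  [6→6.5]: (836.0+814.6)/2 × 0.5 = 412.65
  [6.5→8]: (814.6+740.4)/2 × 1.5 = 1166.25
  [8→9.5]: (740.4+662.3)/2 × 1.5 = 1052.025
  [9.5→10.5]: (662.3+611.9)/2 × 1 = 637.1
  Sum = 5776.025 ng/mL·hr
Tail: C_last/k_e = 611.9/0.086 = 7115.116
AUC_0→∞ (sublingual tablet) = 5776.025 + 7115.116 = 12891.141 ng/mL·hr
F = (AUC_ev/D_ev)/(AUC_iv/D_iv) = (12891.141/15)/(14900/10) = 859.4094/1490 = 0.5768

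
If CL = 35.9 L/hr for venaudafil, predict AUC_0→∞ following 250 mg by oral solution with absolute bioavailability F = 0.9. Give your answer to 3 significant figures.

AUC = 6.27 mg/L·hr

AUC_0→∞ = F × Dose / CL
        = 0.9 × 250 / 35.9 = 6.26741 mg/L·hr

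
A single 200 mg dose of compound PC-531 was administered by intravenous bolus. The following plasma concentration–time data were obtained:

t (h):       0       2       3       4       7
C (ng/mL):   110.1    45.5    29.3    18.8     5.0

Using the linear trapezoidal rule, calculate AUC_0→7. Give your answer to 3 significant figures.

Trapezoidal AUC_0→7:
  [0→2]: (110.1+45.5)/2 × 2 = 155.6
  [2→3]: (45.5+29.3)/2 × 1 = 37.4
  [3→4]: (29.3+18.8)/2 × 1 = 24.05
  [4→7]: (18.8+5.0)/2 × 3 = 35.7
  Sum = 252.75 ng/mL·h

AUC = 253 ng/mL·h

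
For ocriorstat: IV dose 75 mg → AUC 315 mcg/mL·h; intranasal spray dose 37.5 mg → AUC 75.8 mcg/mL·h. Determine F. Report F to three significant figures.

F = 0.481

F = (AUC_ev / D_ev) / (AUC_iv / D_iv)
  = (75.8/37.5) / (315/75)
  = 2.02133 / 4.2 = 0.4813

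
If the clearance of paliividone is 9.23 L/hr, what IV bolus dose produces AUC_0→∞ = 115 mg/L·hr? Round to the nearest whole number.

Dose_iv = CL × AUC_0→∞
     = 9.23 × 115 = 1061.45 mg

Dose = 1061 mg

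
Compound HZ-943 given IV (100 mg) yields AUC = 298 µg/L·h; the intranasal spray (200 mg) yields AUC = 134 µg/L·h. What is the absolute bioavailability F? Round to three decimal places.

F = 0.225

F = (AUC_ev / D_ev) / (AUC_iv / D_iv)
  = (134/200) / (298/100)
  = 0.67 / 2.98 = 0.2248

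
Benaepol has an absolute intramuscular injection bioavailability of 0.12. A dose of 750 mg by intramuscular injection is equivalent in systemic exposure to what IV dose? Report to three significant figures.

Systemic exposure from an extravascular dose = F × D_ev, so the equivalent IV dose is F × D_ev.
D_iv = F × D_ev = 0.12 × 750 = 90 mg

D_iv = 90.0 mg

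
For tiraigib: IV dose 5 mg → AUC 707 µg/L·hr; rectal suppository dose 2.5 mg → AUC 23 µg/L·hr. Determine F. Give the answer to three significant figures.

F = (AUC_ev / D_ev) / (AUC_iv / D_iv)
  = (23/2.5) / (707/5)
  = 9.2 / 141.4 = 0.0651

F = 0.0651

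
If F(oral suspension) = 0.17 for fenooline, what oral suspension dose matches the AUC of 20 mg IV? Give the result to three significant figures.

For equal systemic exposure: F × D_ev = D_iv
D_ev = D_iv / F = 20 / 0.17 = 117.647 mg

D_oral = 118 mg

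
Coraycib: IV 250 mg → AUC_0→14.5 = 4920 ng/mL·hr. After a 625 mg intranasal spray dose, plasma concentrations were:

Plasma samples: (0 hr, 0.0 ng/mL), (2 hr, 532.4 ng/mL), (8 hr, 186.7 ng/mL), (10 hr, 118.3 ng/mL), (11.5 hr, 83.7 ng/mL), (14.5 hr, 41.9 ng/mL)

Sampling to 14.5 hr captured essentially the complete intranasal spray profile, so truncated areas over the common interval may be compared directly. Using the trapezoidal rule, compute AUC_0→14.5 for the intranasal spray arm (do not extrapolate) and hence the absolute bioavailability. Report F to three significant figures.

F = 0.271

Trapezoidal AUC_0→14.5 (intranasal spray):
  [0→2]: (0.0+532.4)/2 × 2 = 532.4
  [2→8]: (532.4+186.7)/2 × 6 = 2157.3
  [8→10]: (186.7+118.3)/2 × 2 = 305.0
  [10→11.5]: (118.3+83.7)/2 × 1.5 = 151.5
  [11.5→14.5]: (83.7+41.9)/2 × 3 = 188.4
  Sum = 3334.6 ng/mL·hr
F = (AUC_ev/D_ev)/(AUC_iv/D_iv) = (3334.6/625)/(4920/250) = 5.33536/19.68 = 0.2711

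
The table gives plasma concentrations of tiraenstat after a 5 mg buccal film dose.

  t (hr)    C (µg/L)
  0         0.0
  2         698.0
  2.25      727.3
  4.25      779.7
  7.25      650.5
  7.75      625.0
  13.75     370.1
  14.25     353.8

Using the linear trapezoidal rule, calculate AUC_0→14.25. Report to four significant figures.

AUC = 8014 µg/L·hr

Trapezoidal AUC_0→14.25:
  [0→2]: (0.0+698.0)/2 × 2 = 698.0
  [2→2.25]: (698.0+727.3)/2 × 0.25 = 178.1625
  [2.25→4.25]: (727.3+779.7)/2 × 2 = 1507.0
  [4.25→7.25]: (779.7+650.5)/2 × 3 = 2145.3
  [7.25→7.75]: (650.5+625.0)/2 × 0.5 = 318.875
  [7.75→13.75]: (625.0+370.1)/2 × 6 = 2985.3
  [13.75→14.25]: (370.1+353.8)/2 × 0.5 = 180.975
  Sum = 8013.6125 µg/L·hr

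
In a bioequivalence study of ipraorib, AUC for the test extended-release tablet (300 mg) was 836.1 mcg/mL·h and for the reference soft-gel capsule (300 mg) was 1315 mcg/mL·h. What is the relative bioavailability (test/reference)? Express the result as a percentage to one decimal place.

F_rel = 63.6%

F_rel = (AUC_test/D_test) / (AUC_ref/D_ref)
      = (836.1/300) / (1315/300)
      = 2.787 / 4.38333 = 0.6358 = 63.58%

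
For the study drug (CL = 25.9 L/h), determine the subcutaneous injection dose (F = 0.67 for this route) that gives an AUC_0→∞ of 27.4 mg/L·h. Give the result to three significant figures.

Dose = CL × AUC_0→∞ / F
     = 25.9 × 27.4 / 0.67 = 1059.19 mg

Dose = 1060 mg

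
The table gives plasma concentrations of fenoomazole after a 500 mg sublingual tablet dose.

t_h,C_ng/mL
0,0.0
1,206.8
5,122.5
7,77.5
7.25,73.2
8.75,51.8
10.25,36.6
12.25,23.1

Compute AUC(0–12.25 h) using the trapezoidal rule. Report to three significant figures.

Trapezoidal AUC_0→12.25:
  [0→1]: (0.0+206.8)/2 × 1 = 103.4
  [1→5]: (206.8+122.5)/2 × 4 = 658.6
  [5→7]: (122.5+77.5)/2 × 2 = 200.0
  [7→7.25]: (77.5+73.2)/2 × 0.25 = 18.8375
  [7.25→8.75]: (73.2+51.8)/2 × 1.5 = 93.75
  [8.75→10.25]: (51.8+36.6)/2 × 1.5 = 66.3
  [10.25→12.25]: (36.6+23.1)/2 × 2 = 59.7
  Sum = 1200.5875 ng/mL·h

AUC = 1200 ng/mL·h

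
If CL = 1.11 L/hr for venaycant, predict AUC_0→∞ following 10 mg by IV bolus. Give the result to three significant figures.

AUC = 9.01 mg/L·hr

AUC_0→∞ = Dose_iv / CL
        = 10 / 1.11 = 9.00901 mg/L·hr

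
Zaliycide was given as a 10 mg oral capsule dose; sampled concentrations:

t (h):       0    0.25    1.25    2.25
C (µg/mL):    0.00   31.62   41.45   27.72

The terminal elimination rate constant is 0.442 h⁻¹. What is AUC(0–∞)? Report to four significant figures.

Trapezoidal AUC_0→2.25:
  [0→0.25]: (0.00+31.62)/2 × 0.25 = 3.9525
  [0.25→1.25]: (31.62+41.45)/2 × 1 = 36.535
  [1.25→2.25]: (41.45+27.72)/2 × 1 = 34.585
  Sum = 75.0725 µg/mL·h
Extrapolated tail: C_last / k_e = 27.72 / 0.442 = 62.715
AUC_0→∞ = 75.0725 + 62.715 = 137.7875 µg/mL·h

AUC = 137.8 µg/mL·h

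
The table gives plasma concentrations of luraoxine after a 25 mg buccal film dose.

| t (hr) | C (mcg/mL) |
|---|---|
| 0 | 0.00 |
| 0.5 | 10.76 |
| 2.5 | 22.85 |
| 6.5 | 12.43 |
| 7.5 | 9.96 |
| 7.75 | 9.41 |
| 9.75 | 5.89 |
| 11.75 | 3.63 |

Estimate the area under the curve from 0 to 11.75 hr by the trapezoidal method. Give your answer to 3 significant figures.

Trapezoidal AUC_0→11.75:
  [0→0.5]: (0.00+10.76)/2 × 0.5 = 2.69
  [0.5→2.5]: (10.76+22.85)/2 × 2 = 33.61
  [2.5→6.5]: (22.85+12.43)/2 × 4 = 70.56
  [6.5→7.5]: (12.43+9.96)/2 × 1 = 11.195
  [7.5→7.75]: (9.96+9.41)/2 × 0.25 = 2.42125
  [7.75→9.75]: (9.41+5.89)/2 × 2 = 15.3
  [9.75→11.75]: (5.89+3.63)/2 × 2 = 9.52
  Sum = 145.29625 mcg/mL·hr

AUC = 145 mcg/mL·hr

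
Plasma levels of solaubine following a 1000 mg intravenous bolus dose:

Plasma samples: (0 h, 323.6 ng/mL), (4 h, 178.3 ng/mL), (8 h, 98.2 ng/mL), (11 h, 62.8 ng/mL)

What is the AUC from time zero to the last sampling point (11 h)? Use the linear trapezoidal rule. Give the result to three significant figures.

AUC = 1800 ng/mL·h

Trapezoidal AUC_0→11:
  [0→4]: (323.6+178.3)/2 × 4 = 1003.8
  [4→8]: (178.3+98.2)/2 × 4 = 553.0
  [8→11]: (98.2+62.8)/2 × 3 = 241.5
  Sum = 1798.3 ng/mL·h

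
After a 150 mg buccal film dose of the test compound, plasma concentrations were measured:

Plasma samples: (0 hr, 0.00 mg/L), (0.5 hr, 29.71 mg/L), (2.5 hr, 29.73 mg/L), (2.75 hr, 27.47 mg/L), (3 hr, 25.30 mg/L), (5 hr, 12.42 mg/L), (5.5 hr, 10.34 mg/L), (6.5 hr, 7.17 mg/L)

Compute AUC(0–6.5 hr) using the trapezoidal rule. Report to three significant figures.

AUC = 133 mg/L·hr

Trapezoidal AUC_0→6.5:
  [0→0.5]: (0.00+29.71)/2 × 0.5 = 7.4275
  [0.5→2.5]: (29.71+29.73)/2 × 2 = 59.44
  [2.5→2.75]: (29.73+27.47)/2 × 0.25 = 7.15
  [2.75→3]: (27.47+25.30)/2 × 0.25 = 6.59625
  [3→5]: (25.30+12.42)/2 × 2 = 37.72
  [5→5.5]: (12.42+10.34)/2 × 0.5 = 5.69
  [5.5→6.5]: (10.34+7.17)/2 × 1 = 8.755
  Sum = 132.77875 mg/L·hr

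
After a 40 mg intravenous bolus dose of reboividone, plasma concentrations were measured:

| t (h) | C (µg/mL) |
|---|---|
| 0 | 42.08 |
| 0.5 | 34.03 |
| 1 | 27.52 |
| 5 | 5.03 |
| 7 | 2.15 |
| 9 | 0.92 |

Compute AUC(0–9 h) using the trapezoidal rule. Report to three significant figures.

AUC = 110 µg/mL·h

Trapezoidal AUC_0→9:
  [0→0.5]: (42.08+34.03)/2 × 0.5 = 19.0275
  [0.5→1]: (34.03+27.52)/2 × 0.5 = 15.3875
  [1→5]: (27.52+5.03)/2 × 4 = 65.1
  [5→7]: (5.03+2.15)/2 × 2 = 7.18
  [7→9]: (2.15+0.92)/2 × 2 = 3.07
  Sum = 109.765 µg/mL·h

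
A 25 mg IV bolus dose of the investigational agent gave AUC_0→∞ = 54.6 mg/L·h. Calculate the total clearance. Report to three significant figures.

CL = Dose_iv / AUC_0→∞
   = 25 / 54.6 = 0.457875 L/h

CL = 0.458 L/h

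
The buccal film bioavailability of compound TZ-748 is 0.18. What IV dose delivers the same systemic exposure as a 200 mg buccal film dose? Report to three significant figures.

D_iv = 36.0 mg

Systemic exposure from an extravascular dose = F × D_ev, so the equivalent IV dose is F × D_ev.
D_iv = F × D_ev = 0.18 × 200 = 36 mg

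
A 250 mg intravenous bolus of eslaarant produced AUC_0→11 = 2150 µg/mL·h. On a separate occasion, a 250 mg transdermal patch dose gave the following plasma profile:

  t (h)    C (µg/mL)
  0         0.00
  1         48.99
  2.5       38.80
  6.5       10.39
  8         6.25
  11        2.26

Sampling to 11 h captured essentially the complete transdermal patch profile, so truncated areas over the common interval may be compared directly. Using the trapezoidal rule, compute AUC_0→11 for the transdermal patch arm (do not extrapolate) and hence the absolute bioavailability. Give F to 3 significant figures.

Trapezoidal AUC_0→11 (transdermal patch):
  [0→1]: (0.00+48.99)/2 × 1 = 24.495
  [1→2.5]: (48.99+38.80)/2 × 1.5 = 65.8425
  [2.5→6.5]: (38.80+10.39)/2 × 4 = 98.38
  [6.5→8]: (10.39+6.25)/2 × 1.5 = 12.48
  [8→11]: (6.25+2.26)/2 × 3 = 12.765
  Sum = 213.9625 µg/mL·h
F = (AUC_ev/D_ev)/(AUC_iv/D_iv) = (213.9625/250)/(2150/250) = 0.85585/8.6 = 0.0995

F = 0.0995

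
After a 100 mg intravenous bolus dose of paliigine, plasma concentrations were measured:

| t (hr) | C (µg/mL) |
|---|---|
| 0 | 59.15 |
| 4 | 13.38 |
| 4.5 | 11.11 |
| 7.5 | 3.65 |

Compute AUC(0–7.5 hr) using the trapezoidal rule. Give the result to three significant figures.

AUC = 173 µg/mL·hr

Trapezoidal AUC_0→7.5:
  [0→4]: (59.15+13.38)/2 × 4 = 145.06
  [4→4.5]: (13.38+11.11)/2 × 0.5 = 6.1225
  [4.5→7.5]: (11.11+3.65)/2 × 3 = 22.14
  Sum = 173.3225 µg/mL·hr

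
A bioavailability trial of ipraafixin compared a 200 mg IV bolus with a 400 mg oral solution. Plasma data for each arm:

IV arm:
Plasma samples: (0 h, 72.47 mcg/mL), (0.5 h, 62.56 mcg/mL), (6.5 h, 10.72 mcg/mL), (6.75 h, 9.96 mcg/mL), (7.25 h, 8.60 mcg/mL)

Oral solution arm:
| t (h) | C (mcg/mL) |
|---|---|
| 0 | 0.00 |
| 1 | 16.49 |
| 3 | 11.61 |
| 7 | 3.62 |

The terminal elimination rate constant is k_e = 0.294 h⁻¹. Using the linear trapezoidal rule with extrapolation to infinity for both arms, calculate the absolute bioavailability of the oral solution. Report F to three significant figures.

Trapezoidal AUC_0→7.25 (IV):
  [0→0.5]: (72.47+62.56)/2 × 0.5 = 33.7575
  [0.5→6.5]: (62.56+10.72)/2 × 6 = 219.84
  [6.5→6.75]: (10.72+9.96)/2 × 0.25 = 2.585
  [6.75→7.25]: (9.96+8.60)/2 × 0.5 = 4.64
  Sum = 260.8225 mcg/mL·h
IV tail: 8.60/0.294 = 29.252; AUC_iv,0→∞ = 260.8225 + 29.252 = 290.0745 mcg/mL·h
Trapezoidal AUC_0→7 (oral solution):
  [0→1]: (0.00+16.49)/2 × 1 = 8.245
  [1→3]: (16.49+11.61)/2 × 2 = 28.1
  [3→7]: (11.61+3.62)/2 × 4 = 30.46
  Sum = 66.805 mcg/mL·h
oral solution tail: 3.62/0.294 = 12.313; AUC_ev,0→∞ = 66.805 + 12.313 = 79.118 mcg/mL·h
F = (AUC_ev/D_ev)/(AUC_iv/D_iv) = (79.118/400)/(290.0745/200) = 0.197795/1.4503725 = 0.1364

F = 0.136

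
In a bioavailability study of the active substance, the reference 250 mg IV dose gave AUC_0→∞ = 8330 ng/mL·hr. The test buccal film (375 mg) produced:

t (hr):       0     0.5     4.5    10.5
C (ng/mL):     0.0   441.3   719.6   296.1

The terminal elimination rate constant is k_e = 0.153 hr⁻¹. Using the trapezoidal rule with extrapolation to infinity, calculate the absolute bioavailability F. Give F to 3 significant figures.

Trapezoidal AUC_0→10.5 (buccal film):
  [0→0.5]: (0.0+441.3)/2 × 0.5 = 110.325
  [0.5→4.5]: (441.3+719.6)/2 × 4 = 2321.8
  [4.5→10.5]: (719.6+296.1)/2 × 6 = 3047.1
  Sum = 5479.225 ng/mL·hr
Tail: C_last/k_e = 296.1/0.153 = 1935.294
AUC_0→∞ (buccal film) = 5479.225 + 1935.294 = 7414.519 ng/mL·hr
F = (AUC_ev/D_ev)/(AUC_iv/D_iv) = (7414.519/375)/(8330/250) = 19.7721/33.32 = 0.5934

F = 0.593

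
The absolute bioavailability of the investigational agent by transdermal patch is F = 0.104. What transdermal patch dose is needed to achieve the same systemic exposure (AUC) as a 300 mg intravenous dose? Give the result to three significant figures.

For equal systemic exposure: F × D_ev = D_iv
D_ev = D_iv / F = 300 / 0.104 = 2884.62 mg

D_transdermal = 2880 mg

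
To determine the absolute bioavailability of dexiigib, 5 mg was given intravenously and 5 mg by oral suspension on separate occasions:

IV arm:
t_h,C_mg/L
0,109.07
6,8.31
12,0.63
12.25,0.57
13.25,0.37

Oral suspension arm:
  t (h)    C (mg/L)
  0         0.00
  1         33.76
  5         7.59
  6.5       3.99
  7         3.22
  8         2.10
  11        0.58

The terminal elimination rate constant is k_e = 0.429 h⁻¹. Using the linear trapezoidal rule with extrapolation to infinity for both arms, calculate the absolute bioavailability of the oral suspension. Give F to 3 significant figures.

Trapezoidal AUC_0→13.25 (IV):
  [0→6]: (109.07+8.31)/2 × 6 = 352.14
  [6→12]: (8.31+0.63)/2 × 6 = 26.82
  [12→12.25]: (0.63+0.57)/2 × 0.25 = 0.15
  [12.25→13.25]: (0.57+0.37)/2 × 1 = 0.47
  Sum = 379.58 mg/L·h
IV tail: 0.37/0.429 = 0.862; AUC_iv,0→∞ = 379.58 + 0.862 = 380.442 mg/L·h
Trapezoidal AUC_0→11 (oral suspension):
  [0→1]: (0.00+33.76)/2 × 1 = 16.88
  [1→5]: (33.76+7.59)/2 × 4 = 82.7
  [5→6.5]: (7.59+3.99)/2 × 1.5 = 8.685
  [6.5→7]: (3.99+3.22)/2 × 0.5 = 1.8025
  [7→8]: (3.22+2.10)/2 × 1 = 2.66
  [8→11]: (2.10+0.58)/2 × 3 = 4.02
  Sum = 116.7475 mg/L·h
oral suspension tail: 0.58/0.429 = 1.352; AUC_ev,0→∞ = 116.7475 + 1.352 = 118.0995 mg/L·h
F = (AUC_ev/D_ev)/(AUC_iv/D_iv) = (118.0995/5)/(380.442/5) = 23.6199/76.0884 = 0.3104

F = 0.310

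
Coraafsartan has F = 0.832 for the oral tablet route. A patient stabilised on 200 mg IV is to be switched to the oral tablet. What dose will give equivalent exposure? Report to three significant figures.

D_oral = 240 mg

For equal systemic exposure: F × D_ev = D_iv
D_ev = D_iv / F = 200 / 0.832 = 240.385 mg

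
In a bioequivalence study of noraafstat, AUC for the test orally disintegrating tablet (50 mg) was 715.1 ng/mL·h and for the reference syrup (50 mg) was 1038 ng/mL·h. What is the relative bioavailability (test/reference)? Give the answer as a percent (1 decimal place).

F_rel = 68.9%

F_rel = (AUC_test/D_test) / (AUC_ref/D_ref)
      = (715.1/50) / (1038/50)
      = 14.302 / 20.76 = 0.6889 = 68.89%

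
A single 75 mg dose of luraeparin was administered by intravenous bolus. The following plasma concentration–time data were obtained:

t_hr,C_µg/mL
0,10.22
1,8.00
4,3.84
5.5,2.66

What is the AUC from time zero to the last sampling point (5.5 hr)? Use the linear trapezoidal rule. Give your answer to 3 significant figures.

Trapezoidal AUC_0→5.5:
  [0→1]: (10.22+8.00)/2 × 1 = 9.11
  [1→4]: (8.00+3.84)/2 × 3 = 17.76
  [4→5.5]: (3.84+2.66)/2 × 1.5 = 4.875
  Sum = 31.745 µg/mL·hr

AUC = 31.7 µg/mL·hr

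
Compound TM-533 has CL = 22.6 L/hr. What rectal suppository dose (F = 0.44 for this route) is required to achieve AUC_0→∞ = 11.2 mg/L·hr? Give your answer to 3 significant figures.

Dose = 575 mg

Dose = CL × AUC_0→∞ / F
     = 22.6 × 11.2 / 0.44 = 575.273 mg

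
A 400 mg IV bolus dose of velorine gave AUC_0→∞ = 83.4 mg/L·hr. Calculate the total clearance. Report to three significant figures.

CL = 4.80 L/hr

CL = Dose_iv / AUC_0→∞
   = 400 / 83.4 = 4.79616 L/hr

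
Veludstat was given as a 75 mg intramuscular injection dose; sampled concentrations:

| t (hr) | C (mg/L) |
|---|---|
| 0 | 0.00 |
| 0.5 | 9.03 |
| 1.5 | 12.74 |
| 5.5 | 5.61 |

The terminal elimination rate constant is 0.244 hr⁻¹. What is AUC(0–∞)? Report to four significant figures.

Trapezoidal AUC_0→5.5:
  [0→0.5]: (0.00+9.03)/2 × 0.5 = 2.2575
  [0.5→1.5]: (9.03+12.74)/2 × 1 = 10.885
  [1.5→5.5]: (12.74+5.61)/2 × 4 = 36.7
  Sum = 49.8425 mg/L·hr
Extrapolated tail: C_last / k_e = 5.61 / 0.244 = 22.992
AUC_0→∞ = 49.8425 + 22.992 = 72.8345 mg/L·hr

AUC = 72.83 mg/L·hr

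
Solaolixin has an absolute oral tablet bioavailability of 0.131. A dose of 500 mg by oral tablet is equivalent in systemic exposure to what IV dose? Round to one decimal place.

D_iv = 65.5 mg

Systemic exposure from an extravascular dose = F × D_ev, so the equivalent IV dose is F × D_ev.
D_iv = F × D_ev = 0.131 × 500 = 65.5 mg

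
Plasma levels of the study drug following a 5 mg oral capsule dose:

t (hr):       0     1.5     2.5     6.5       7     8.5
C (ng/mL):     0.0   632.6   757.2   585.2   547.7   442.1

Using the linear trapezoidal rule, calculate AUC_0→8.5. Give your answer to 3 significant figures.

Trapezoidal AUC_0→8.5:
  [0→1.5]: (0.0+632.6)/2 × 1.5 = 474.45
  [1.5→2.5]: (632.6+757.2)/2 × 1 = 694.9
  [2.5→6.5]: (757.2+585.2)/2 × 4 = 2684.8
  [6.5→7]: (585.2+547.7)/2 × 0.5 = 283.225
  [7→8.5]: (547.7+442.1)/2 × 1.5 = 742.35
  Sum = 4879.725 ng/mL·hr

AUC = 4880 ng/mL·hr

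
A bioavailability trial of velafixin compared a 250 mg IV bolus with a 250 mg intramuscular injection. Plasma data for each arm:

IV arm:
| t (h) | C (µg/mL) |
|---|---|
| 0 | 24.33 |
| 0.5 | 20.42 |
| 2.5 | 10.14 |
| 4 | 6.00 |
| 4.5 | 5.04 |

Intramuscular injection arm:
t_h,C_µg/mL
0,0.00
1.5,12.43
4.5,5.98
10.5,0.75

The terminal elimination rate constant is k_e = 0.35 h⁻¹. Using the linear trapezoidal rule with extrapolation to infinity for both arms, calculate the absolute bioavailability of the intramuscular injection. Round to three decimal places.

Trapezoidal AUC_0→4.5 (IV):
  [0→0.5]: (24.33+20.42)/2 × 0.5 = 11.1875
  [0.5→2.5]: (20.42+10.14)/2 × 2 = 30.56
  [2.5→4]: (10.14+6.00)/2 × 1.5 = 12.105
  [4→4.5]: (6.00+5.04)/2 × 0.5 = 2.76
  Sum = 56.6125 µg/mL·h
IV tail: 5.04/0.35 = 14.400; AUC_iv,0→∞ = 56.6125 + 14.400 = 71.0125 µg/mL·h
Trapezoidal AUC_0→10.5 (intramuscular injection):
  [0→1.5]: (0.00+12.43)/2 × 1.5 = 9.3225
  [1.5→4.5]: (12.43+5.98)/2 × 3 = 27.615
  [4.5→10.5]: (5.98+0.75)/2 × 6 = 20.19
  Sum = 57.1275 µg/mL·h
intramuscular injection tail: 0.75/0.35 = 2.143; AUC_ev,0→∞ = 57.1275 + 2.143 = 59.2705 µg/mL·h
F = (AUC_ev/D_ev)/(AUC_iv/D_iv) = (59.2705/250)/(71.0125/250) = 0.237082/0.28405 = 0.8346

F = 0.835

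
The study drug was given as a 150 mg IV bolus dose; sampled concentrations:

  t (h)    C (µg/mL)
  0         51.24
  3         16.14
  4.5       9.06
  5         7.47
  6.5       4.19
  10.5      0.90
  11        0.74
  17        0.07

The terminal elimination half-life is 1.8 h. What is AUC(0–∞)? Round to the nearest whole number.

AUC = 146 µg/mL·h

Trapezoidal AUC_0→17:
  [0→3]: (51.24+16.14)/2 × 3 = 101.07
  [3→4.5]: (16.14+9.06)/2 × 1.5 = 18.9
  [4.5→5]: (9.06+7.47)/2 × 0.5 = 4.1325
  [5→6.5]: (7.47+4.19)/2 × 1.5 = 8.745
  [6.5→10.5]: (4.19+0.90)/2 × 4 = 10.18
  [10.5→11]: (0.90+0.74)/2 × 0.5 = 0.41
  [11→17]: (0.74+0.07)/2 × 6 = 2.43
  Sum = 145.8675 µg/mL·h
k_e = ln2 / t½ = 0.693147 / 1.8 = 0.3851 h^-1
Extrapolated tail: C_last / k_e = 0.07 / 0.3851 = 0.182
AUC_0→∞ = 145.8675 + 0.182 = 146.0495 µg/mL·h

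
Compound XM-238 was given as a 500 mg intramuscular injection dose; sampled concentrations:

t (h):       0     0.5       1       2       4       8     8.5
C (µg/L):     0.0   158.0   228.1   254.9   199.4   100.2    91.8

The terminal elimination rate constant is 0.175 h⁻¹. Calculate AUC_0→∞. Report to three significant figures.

Trapezoidal AUC_0→8.5:
  [0→0.5]: (0.0+158.0)/2 × 0.5 = 39.5
  [0.5→1]: (158.0+228.1)/2 × 0.5 = 96.525
  [1→2]: (228.1+254.9)/2 × 1 = 241.5
  [2→4]: (254.9+199.4)/2 × 2 = 454.3
  [4→8]: (199.4+100.2)/2 × 4 = 599.2
  [8→8.5]: (100.2+91.8)/2 × 0.5 = 48.0
  Sum = 1479.025 µg/L·h
Extrapolated tail: C_last / k_e = 91.8 / 0.175 = 524.571
AUC_0→∞ = 1479.025 + 524.571 = 2003.596 µg/L·h

AUC = 2000 µg/L·h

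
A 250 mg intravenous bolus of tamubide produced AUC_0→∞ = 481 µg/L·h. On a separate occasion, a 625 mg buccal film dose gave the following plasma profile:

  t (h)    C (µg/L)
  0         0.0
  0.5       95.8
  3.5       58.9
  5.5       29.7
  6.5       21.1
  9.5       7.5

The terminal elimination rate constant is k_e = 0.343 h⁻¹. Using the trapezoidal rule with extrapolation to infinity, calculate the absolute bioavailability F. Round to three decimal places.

F = 0.362

Trapezoidal AUC_0→9.5 (buccal film):
  [0→0.5]: (0.0+95.8)/2 × 0.5 = 23.95
  [0.5→3.5]: (95.8+58.9)/2 × 3 = 232.05
  [3.5→5.5]: (58.9+29.7)/2 × 2 = 88.6
  [5.5→6.5]: (29.7+21.1)/2 × 1 = 25.4
  [6.5→9.5]: (21.1+7.5)/2 × 3 = 42.9
  Sum = 412.9 µg/L·h
Tail: C_last/k_e = 7.5/0.343 = 21.866
AUC_0→∞ (buccal film) = 412.9 + 21.866 = 434.766 µg/L·h
F = (AUC_ev/D_ev)/(AUC_iv/D_iv) = (434.766/625)/(481/250) = 0.6956256/1.924 = 0.3616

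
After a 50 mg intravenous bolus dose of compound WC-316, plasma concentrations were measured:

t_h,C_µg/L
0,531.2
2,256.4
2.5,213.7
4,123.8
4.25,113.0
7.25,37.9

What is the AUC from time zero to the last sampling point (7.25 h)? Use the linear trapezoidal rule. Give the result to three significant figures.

Trapezoidal AUC_0→7.25:
  [0→2]: (531.2+256.4)/2 × 2 = 787.6
  [2→2.5]: (256.4+213.7)/2 × 0.5 = 117.525
  [2.5→4]: (213.7+123.8)/2 × 1.5 = 253.125
  [4→4.25]: (123.8+113.0)/2 × 0.25 = 29.6
  [4.25→7.25]: (113.0+37.9)/2 × 3 = 226.35
  Sum = 1414.2 µg/L·h

AUC = 1410 µg/L·h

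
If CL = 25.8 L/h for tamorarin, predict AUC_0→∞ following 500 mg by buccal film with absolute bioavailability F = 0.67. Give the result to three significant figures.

AUC_0→∞ = F × Dose / CL
        = 0.67 × 500 / 25.8 = 12.9845 mg/L·h

AUC = 13.0 mg/L·h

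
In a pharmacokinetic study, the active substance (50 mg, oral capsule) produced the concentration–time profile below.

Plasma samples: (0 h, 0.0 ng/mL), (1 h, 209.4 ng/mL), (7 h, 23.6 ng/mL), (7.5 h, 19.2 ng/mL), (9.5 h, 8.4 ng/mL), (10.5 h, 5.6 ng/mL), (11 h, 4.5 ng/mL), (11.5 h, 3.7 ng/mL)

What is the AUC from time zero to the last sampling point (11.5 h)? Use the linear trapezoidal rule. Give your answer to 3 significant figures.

AUC = 854 ng/mL·h

Trapezoidal AUC_0→11.5:
  [0→1]: (0.0+209.4)/2 × 1 = 104.7
  [1→7]: (209.4+23.6)/2 × 6 = 699.0
  [7→7.5]: (23.6+19.2)/2 × 0.5 = 10.7
  [7.5→9.5]: (19.2+8.4)/2 × 2 = 27.6
  [9.5→10.5]: (8.4+5.6)/2 × 1 = 7.0
  [10.5→11]: (5.6+4.5)/2 × 0.5 = 2.525
  [11→11.5]: (4.5+3.7)/2 × 0.5 = 2.05
  Sum = 853.575 ng/mL·h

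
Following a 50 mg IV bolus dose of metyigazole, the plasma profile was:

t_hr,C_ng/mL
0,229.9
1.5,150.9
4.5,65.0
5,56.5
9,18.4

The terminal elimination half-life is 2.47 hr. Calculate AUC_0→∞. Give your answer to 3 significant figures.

Trapezoidal AUC_0→9:
  [0→1.5]: (229.9+150.9)/2 × 1.5 = 285.6
  [1.5→4.5]: (150.9+65.0)/2 × 3 = 323.85
  [4.5→5]: (65.0+56.5)/2 × 0.5 = 30.375
  [5→9]: (56.5+18.4)/2 × 4 = 149.8
  Sum = 789.625 ng/mL·hr
k_e = ln2 / t½ = 0.693147 / 2.47 = 0.2806 hr^-1
Extrapolated tail: C_last / k_e = 18.4 / 0.2806 = 65.574
AUC_0→∞ = 789.625 + 65.574 = 855.199 ng/mL·hr

AUC = 855 ng/mL·hr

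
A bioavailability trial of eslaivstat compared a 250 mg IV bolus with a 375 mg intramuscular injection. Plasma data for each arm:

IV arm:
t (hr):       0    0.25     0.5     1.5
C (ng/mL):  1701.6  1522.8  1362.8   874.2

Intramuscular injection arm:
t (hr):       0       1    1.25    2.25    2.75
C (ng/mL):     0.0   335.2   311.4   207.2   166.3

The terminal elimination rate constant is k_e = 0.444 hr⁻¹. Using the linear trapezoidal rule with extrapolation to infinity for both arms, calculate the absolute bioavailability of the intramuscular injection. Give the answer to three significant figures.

Trapezoidal AUC_0→1.5 (IV):
  [0→0.25]: (1701.6+1522.8)/2 × 0.25 = 403.05
  [0.25→0.5]: (1522.8+1362.8)/2 × 0.25 = 360.7
  [0.5→1.5]: (1362.8+874.2)/2 × 1 = 1118.5
  Sum = 1882.25 ng/mL·hr
IV tail: 874.2/0.444 = 1968.919; AUC_iv,0→∞ = 1882.25 + 1968.919 = 3851.169 ng/mL·hr
Trapezoidal AUC_0→2.75 (intramuscular injection):
  [0→1]: (0.0+335.2)/2 × 1 = 167.6
  [1→1.25]: (335.2+311.4)/2 × 0.25 = 80.825
  [1.25→2.25]: (311.4+207.2)/2 × 1 = 259.3
  [2.25→2.75]: (207.2+166.3)/2 × 0.5 = 93.375
  Sum = 601.1 ng/mL·hr
intramuscular injection tail: 166.3/0.444 = 374.550; AUC_ev,0→∞ = 601.1 + 374.550 = 975.65 ng/mL·hr
F = (AUC_ev/D_ev)/(AUC_iv/D_iv) = (975.65/375)/(3851.169/250) = 2.60173/15.404676 = 0.1689

F = 0.169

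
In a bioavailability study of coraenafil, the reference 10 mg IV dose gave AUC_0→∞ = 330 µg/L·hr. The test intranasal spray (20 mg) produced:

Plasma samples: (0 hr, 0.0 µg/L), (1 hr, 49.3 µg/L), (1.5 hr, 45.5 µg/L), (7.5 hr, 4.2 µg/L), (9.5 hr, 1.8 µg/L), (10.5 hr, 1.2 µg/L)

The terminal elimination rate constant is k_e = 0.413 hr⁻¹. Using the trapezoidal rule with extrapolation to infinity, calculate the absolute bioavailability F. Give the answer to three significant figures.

F = 0.315

Trapezoidal AUC_0→10.5 (intranasal spray):
  [0→1]: (0.0+49.3)/2 × 1 = 24.65
  [1→1.5]: (49.3+45.5)/2 × 0.5 = 23.7
  [1.5→7.5]: (45.5+4.2)/2 × 6 = 149.1
  [7.5→9.5]: (4.2+1.8)/2 × 2 = 6.0
  [9.5→10.5]: (1.8+1.2)/2 × 1 = 1.5
  Sum = 204.95 µg/L·hr
Tail: C_last/k_e = 1.2/0.413 = 2.906
AUC_0→∞ (intranasal spray) = 204.95 + 2.906 = 207.856 µg/L·hr
F = (AUC_ev/D_ev)/(AUC_iv/D_iv) = (207.856/20)/(330/10) = 10.3928/33 = 0.3149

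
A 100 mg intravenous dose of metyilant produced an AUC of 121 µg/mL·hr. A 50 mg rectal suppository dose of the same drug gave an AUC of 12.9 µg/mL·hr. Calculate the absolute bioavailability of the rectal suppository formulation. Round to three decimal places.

F = 0.213

F = (AUC_ev / D_ev) / (AUC_iv / D_iv)
  = (12.9/50) / (121/100)
  = 0.258 / 1.21 = 0.2132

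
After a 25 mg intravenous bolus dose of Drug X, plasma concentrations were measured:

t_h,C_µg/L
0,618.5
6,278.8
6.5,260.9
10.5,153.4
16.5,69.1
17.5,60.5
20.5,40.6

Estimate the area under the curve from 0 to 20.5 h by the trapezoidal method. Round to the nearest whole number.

AUC = 4539 µg/L·h

Trapezoidal AUC_0→20.5:
  [0→6]: (618.5+278.8)/2 × 6 = 2691.9
  [6→6.5]: (278.8+260.9)/2 × 0.5 = 134.925
  [6.5→10.5]: (260.9+153.4)/2 × 4 = 828.6
  [10.5→16.5]: (153.4+69.1)/2 × 6 = 667.5
  [16.5→17.5]: (69.1+60.5)/2 × 1 = 64.8
  [17.5→20.5]: (60.5+40.6)/2 × 3 = 151.65
  Sum = 4539.375 µg/L·h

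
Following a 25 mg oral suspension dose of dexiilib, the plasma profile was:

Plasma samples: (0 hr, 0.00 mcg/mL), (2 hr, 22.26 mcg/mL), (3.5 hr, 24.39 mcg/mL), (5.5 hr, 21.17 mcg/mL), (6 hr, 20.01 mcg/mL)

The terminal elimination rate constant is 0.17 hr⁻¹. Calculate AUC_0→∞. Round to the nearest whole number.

Trapezoidal AUC_0→6:
  [0→2]: (0.00+22.26)/2 × 2 = 22.26
  [2→3.5]: (22.26+24.39)/2 × 1.5 = 34.9875
  [3.5→5.5]: (24.39+21.17)/2 × 2 = 45.56
  [5.5→6]: (21.17+20.01)/2 × 0.5 = 10.295
  Sum = 113.1025 mcg/mL·hr
Extrapolated tail: C_last / k_e = 20.01 / 0.17 = 117.706
AUC_0→∞ = 113.1025 + 117.706 = 230.8085 mcg/mL·hr

AUC = 231 mcg/mL·hr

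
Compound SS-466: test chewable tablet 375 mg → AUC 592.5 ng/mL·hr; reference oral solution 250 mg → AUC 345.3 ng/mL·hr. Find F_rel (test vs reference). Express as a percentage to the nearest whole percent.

F_rel = (AUC_test/D_test) / (AUC_ref/D_ref)
      = (592.5/375) / (345.3/250)
      = 1.58 / 1.3812 = 1.1439 = 114.39%

F_rel = 114%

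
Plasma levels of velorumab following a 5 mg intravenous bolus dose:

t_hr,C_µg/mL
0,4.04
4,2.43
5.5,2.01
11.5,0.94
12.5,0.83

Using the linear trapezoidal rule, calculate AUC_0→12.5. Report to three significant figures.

Trapezoidal AUC_0→12.5:
  [0→4]: (4.04+2.43)/2 × 4 = 12.94
  [4→5.5]: (2.43+2.01)/2 × 1.5 = 3.33
  [5.5→11.5]: (2.01+0.94)/2 × 6 = 8.85
  [11.5→12.5]: (0.94+0.83)/2 × 1 = 0.885
  Sum = 26.005 µg/mL·hr

AUC = 26.0 µg/mL·hr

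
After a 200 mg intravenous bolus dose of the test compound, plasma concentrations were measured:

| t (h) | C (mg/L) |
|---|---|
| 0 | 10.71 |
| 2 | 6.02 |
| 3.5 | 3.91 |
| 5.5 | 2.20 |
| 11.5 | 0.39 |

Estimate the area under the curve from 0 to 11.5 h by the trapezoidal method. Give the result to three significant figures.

AUC = 38.1 mg/L·h

Trapezoidal AUC_0→11.5:
  [0→2]: (10.71+6.02)/2 × 2 = 16.73
  [2→3.5]: (6.02+3.91)/2 × 1.5 = 7.4475
  [3.5→5.5]: (3.91+2.20)/2 × 2 = 6.11
  [5.5→11.5]: (2.20+0.39)/2 × 6 = 7.77
  Sum = 38.0575 mg/L·h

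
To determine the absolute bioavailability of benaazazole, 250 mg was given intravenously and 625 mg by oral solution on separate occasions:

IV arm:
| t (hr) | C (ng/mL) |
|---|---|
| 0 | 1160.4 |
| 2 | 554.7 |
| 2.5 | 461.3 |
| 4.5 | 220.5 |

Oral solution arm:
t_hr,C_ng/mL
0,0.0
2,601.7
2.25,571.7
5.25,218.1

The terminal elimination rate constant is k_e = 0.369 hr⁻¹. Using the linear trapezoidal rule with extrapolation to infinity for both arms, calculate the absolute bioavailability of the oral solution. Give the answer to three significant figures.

Trapezoidal AUC_0→4.5 (IV):
  [0→2]: (1160.4+554.7)/2 × 2 = 1715.1
  [2→2.5]: (554.7+461.3)/2 × 0.5 = 254.0
  [2.5→4.5]: (461.3+220.5)/2 × 2 = 681.8
  Sum = 2650.9 ng/mL·hr
IV tail: 220.5/0.369 = 597.561; AUC_iv,0→∞ = 2650.9 + 597.561 = 3248.461 ng/mL·hr
Trapezoidal AUC_0→5.25 (oral solution):
  [0→2]: (0.0+601.7)/2 × 2 = 601.7
  [2→2.25]: (601.7+571.7)/2 × 0.25 = 146.675
  [2.25→5.25]: (571.7+218.1)/2 × 3 = 1184.7
  Sum = 1933.075 ng/mL·hr
oral solution tail: 218.1/0.369 = 591.057; AUC_ev,0→∞ = 1933.075 + 591.057 = 2524.132 ng/mL·hr
F = (AUC_ev/D_ev)/(AUC_iv/D_iv) = (2524.132/625)/(3248.461/250) = 4.0386112/12.993844 = 0.3108

F = 0.311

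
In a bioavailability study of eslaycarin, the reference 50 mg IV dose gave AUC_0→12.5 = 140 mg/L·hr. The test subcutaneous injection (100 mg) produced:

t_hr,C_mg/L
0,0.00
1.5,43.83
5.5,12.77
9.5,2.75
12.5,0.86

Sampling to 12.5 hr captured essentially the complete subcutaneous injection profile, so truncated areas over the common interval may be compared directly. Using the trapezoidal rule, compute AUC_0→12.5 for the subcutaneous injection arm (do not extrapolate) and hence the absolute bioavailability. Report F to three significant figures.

F = 0.652

Trapezoidal AUC_0→12.5 (subcutaneous injection):
  [0→1.5]: (0.00+43.83)/2 × 1.5 = 32.8725
  [1.5→5.5]: (43.83+12.77)/2 × 4 = 113.2
  [5.5→9.5]: (12.77+2.75)/2 × 4 = 31.04
  [9.5→12.5]: (2.75+0.86)/2 × 3 = 5.415
  Sum = 182.5275 mg/L·hr
F = (AUC_ev/D_ev)/(AUC_iv/D_iv) = (182.5275/100)/(140/50) = 1.825275/2.8 = 0.6519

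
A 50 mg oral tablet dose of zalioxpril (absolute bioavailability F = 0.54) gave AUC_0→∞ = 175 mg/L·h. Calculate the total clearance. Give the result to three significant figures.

CL = F × Dose / AUC_0→∞
   = 0.54 × 50 / 175 = 0.154286 L/h

CL = 0.154 L/h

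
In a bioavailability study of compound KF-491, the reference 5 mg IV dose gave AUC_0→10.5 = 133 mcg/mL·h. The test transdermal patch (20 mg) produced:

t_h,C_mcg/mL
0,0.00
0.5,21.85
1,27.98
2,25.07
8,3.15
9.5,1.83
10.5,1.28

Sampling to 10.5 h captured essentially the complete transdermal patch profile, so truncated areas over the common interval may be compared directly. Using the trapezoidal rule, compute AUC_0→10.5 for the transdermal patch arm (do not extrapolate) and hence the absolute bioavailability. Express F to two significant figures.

F = 0.25

Trapezoidal AUC_0→10.5 (transdermal patch):
  [0→0.5]: (0.00+21.85)/2 × 0.5 = 5.4625
  [0.5→1]: (21.85+27.98)/2 × 0.5 = 12.4575
  [1→2]: (27.98+25.07)/2 × 1 = 26.525
  [2→8]: (25.07+3.15)/2 × 6 = 84.66
  [8→9.5]: (3.15+1.83)/2 × 1.5 = 3.735
  [9.5→10.5]: (1.83+1.28)/2 × 1 = 1.555
  Sum = 134.395 mcg/mL·h
F = (AUC_ev/D_ev)/(AUC_iv/D_iv) = (134.395/20)/(133/5) = 6.71975/26.6 = 0.2526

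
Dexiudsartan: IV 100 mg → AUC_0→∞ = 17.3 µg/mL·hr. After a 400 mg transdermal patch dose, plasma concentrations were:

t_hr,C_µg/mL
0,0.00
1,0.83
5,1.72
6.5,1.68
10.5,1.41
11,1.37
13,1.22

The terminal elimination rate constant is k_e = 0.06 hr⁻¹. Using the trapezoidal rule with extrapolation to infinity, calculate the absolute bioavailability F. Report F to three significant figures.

F = 0.547

Trapezoidal AUC_0→13 (transdermal patch):
  [0→1]: (0.00+0.83)/2 × 1 = 0.415
  [1→5]: (0.83+1.72)/2 × 4 = 5.1
  [5→6.5]: (1.72+1.68)/2 × 1.5 = 2.55
  [6.5→10.5]: (1.68+1.41)/2 × 4 = 6.18
  [10.5→11]: (1.41+1.37)/2 × 0.5 = 0.695
  [11→13]: (1.37+1.22)/2 × 2 = 2.59
  Sum = 17.53 µg/mL·hr
Tail: C_last/k_e = 1.22/0.06 = 20.333
AUC_0→∞ (transdermal patch) = 17.53 + 20.333 = 37.863 µg/mL·hr
F = (AUC_ev/D_ev)/(AUC_iv/D_iv) = (37.863/400)/(17.3/100) = 0.0946575/0.173 = 0.5472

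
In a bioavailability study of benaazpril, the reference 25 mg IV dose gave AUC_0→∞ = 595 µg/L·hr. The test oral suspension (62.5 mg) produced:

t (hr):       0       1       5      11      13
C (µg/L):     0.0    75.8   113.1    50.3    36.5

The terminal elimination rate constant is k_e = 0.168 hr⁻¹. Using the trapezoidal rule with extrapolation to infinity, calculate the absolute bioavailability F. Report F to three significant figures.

Trapezoidal AUC_0→13 (oral suspension):
  [0→1]: (0.0+75.8)/2 × 1 = 37.9
  [1→5]: (75.8+113.1)/2 × 4 = 377.8
  [5→11]: (113.1+50.3)/2 × 6 = 490.2
  [11→13]: (50.3+36.5)/2 × 2 = 86.8
  Sum = 992.7 µg/L·hr
Tail: C_last/k_e = 36.5/0.168 = 217.262
AUC_0→∞ (oral suspension) = 992.7 + 217.262 = 1209.962 µg/L·hr
F = (AUC_ev/D_ev)/(AUC_iv/D_iv) = (1209.962/62.5)/(595/25) = 19.359392/23.8 = 0.8134

F = 0.813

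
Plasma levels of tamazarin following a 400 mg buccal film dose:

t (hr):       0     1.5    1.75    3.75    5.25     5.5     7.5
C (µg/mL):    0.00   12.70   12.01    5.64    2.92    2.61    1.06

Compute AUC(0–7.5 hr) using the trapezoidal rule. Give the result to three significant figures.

Trapezoidal AUC_0→7.5:
  [0→1.5]: (0.00+12.70)/2 × 1.5 = 9.525
  [1.5→1.75]: (12.70+12.01)/2 × 0.25 = 3.08875
  [1.75→3.75]: (12.01+5.64)/2 × 2 = 17.65
  [3.75→5.25]: (5.64+2.92)/2 × 1.5 = 6.42
  [5.25→5.5]: (2.92+2.61)/2 × 0.25 = 0.69125
  [5.5→7.5]: (2.61+1.06)/2 × 2 = 3.67
  Sum = 41.045 µg/mL·hr

AUC = 41.0 µg/mL·hr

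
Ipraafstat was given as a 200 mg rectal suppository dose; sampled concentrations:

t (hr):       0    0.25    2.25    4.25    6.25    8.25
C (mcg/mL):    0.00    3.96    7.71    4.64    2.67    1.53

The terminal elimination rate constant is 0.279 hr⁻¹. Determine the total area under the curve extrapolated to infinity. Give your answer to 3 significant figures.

Trapezoidal AUC_0→8.25:
  [0→0.25]: (0.00+3.96)/2 × 0.25 = 0.495
  [0.25→2.25]: (3.96+7.71)/2 × 2 = 11.67
  [2.25→4.25]: (7.71+4.64)/2 × 2 = 12.35
  [4.25→6.25]: (4.64+2.67)/2 × 2 = 7.31
  [6.25→8.25]: (2.67+1.53)/2 × 2 = 4.2
  Sum = 36.025 mcg/mL·hr
Extrapolated tail: C_last / k_e = 1.53 / 0.279 = 5.484
AUC_0→∞ = 36.025 + 5.484 = 41.509 mcg/mL·hr

AUC = 41.5 mcg/mL·hr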